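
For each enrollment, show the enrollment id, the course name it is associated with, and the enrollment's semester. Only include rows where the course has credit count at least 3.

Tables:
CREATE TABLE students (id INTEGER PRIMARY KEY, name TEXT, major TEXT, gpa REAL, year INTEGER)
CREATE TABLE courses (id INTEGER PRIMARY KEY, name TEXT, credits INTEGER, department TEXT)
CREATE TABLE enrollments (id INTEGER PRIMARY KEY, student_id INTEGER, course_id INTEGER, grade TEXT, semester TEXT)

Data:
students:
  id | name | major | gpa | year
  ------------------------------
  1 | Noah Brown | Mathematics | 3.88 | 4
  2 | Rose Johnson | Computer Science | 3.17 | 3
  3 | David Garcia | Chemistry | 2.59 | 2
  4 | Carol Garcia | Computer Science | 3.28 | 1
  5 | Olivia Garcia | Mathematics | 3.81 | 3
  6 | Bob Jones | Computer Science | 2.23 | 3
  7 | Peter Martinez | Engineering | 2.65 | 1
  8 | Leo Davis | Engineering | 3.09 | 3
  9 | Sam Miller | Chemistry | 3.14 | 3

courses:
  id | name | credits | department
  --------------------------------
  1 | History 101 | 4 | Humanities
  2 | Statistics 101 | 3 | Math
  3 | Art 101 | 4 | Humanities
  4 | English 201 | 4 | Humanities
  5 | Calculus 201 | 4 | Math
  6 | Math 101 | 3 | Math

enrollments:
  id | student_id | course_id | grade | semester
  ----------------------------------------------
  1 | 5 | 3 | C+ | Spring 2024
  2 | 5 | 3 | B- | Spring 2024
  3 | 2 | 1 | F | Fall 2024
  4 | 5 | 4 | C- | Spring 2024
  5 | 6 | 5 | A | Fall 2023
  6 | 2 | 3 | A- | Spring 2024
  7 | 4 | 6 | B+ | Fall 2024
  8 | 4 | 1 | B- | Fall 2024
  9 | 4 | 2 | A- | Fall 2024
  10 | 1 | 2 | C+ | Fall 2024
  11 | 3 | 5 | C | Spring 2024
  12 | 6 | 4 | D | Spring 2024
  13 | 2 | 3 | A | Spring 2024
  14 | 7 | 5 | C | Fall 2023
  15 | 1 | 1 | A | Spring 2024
SELECT c.id, p.name AS course, c.semester FROM enrollments c JOIN courses p ON c.course_id = p.id WHERE p.credits >= 3

Execution result:
id | course | semester
1 | Art 101 | Spring 2024
2 | Art 101 | Spring 2024
3 | History 101 | Fall 2024
4 | English 201 | Spring 2024
5 | Calculus 201 | Fall 2023
6 | Art 101 | Spring 2024
7 | Math 101 | Fall 2024
8 | History 101 | Fall 2024
9 | Statistics 101 | Fall 2024
10 | Statistics 101 | Fall 2024
11 | Calculus 201 | Spring 2024
12 | English 201 | Spring 2024
13 | Art 101 | Spring 2024
14 | Calculus 201 | Fall 2023
15 | History 101 | Spring 2024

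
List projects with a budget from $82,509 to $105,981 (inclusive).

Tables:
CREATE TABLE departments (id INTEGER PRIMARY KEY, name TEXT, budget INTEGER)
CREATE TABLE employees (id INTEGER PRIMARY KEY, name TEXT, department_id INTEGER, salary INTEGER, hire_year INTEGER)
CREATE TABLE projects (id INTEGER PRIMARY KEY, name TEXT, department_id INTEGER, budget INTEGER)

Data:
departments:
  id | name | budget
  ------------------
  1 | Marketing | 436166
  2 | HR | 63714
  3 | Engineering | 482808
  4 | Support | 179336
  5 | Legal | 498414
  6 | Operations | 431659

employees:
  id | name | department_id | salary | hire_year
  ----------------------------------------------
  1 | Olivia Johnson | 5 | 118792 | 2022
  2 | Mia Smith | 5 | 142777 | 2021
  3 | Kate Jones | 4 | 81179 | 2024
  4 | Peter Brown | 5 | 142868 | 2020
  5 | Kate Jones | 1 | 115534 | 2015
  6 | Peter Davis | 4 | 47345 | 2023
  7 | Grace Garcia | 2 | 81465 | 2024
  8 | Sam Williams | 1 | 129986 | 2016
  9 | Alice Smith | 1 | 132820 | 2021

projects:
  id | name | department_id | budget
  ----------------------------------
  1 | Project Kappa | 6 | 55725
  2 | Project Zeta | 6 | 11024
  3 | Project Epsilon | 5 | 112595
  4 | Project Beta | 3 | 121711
SELECT name, budget FROM projects WHERE budget BETWEEN 82509 AND 105981

Execution result:
(no rows)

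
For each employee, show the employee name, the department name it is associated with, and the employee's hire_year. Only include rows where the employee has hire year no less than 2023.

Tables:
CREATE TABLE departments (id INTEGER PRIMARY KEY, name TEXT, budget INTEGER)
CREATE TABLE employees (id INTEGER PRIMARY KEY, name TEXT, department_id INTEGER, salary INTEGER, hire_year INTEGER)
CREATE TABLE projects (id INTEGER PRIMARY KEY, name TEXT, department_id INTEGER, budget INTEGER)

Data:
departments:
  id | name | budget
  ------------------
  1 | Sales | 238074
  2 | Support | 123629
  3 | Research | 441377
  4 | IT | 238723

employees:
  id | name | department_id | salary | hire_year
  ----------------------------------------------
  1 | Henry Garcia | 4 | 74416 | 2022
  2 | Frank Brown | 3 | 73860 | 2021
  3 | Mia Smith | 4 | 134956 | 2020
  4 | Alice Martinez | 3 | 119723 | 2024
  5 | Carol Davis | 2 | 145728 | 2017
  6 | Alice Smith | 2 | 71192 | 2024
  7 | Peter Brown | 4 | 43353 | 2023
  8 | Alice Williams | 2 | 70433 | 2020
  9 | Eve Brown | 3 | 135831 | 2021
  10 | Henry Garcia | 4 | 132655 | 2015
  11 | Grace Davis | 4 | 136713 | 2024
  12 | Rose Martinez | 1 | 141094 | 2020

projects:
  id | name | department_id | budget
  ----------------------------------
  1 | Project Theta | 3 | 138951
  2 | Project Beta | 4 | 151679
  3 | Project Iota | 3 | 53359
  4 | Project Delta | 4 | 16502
SELECT c.name, p.name AS department, c.hire_year FROM employees c JOIN departments p ON c.department_id = p.id WHERE c.hire_year >= 2023

Execution result:
name | department | hire_year
Alice Martinez | Research | 2024
Alice Smith | Support | 2024
Peter Brown | IT | 2023
Grace Davis | IT | 2024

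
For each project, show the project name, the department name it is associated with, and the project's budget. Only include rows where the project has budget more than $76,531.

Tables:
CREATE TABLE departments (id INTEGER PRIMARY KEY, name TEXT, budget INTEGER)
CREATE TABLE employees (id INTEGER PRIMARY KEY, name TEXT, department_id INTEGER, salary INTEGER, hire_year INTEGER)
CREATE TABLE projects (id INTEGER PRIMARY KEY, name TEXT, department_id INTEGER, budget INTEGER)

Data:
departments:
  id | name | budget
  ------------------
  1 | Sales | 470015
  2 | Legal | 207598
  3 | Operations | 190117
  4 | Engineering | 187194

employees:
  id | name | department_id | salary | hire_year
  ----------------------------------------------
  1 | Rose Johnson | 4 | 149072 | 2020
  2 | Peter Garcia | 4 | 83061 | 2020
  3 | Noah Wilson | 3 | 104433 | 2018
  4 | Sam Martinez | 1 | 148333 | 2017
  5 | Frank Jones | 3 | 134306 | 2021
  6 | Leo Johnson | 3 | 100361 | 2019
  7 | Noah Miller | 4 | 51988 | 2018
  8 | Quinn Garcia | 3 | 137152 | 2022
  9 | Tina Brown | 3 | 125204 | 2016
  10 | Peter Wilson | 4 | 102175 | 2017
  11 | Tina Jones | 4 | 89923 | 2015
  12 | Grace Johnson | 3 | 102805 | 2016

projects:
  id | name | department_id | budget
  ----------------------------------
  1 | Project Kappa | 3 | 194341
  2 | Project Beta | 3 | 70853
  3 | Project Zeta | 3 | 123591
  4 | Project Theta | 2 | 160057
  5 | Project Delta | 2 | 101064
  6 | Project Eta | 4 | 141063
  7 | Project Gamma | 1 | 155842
SELECT c.name, p.name AS department, c.budget FROM projects c JOIN departments p ON c.department_id = p.id WHERE c.budget > 76531

Execution result:
name | department | budget
Project Kappa | Operations | 194341
Project Zeta | Operations | 123591
Project Theta | Legal | 160057
Project Delta | Legal | 101064
Project Eta | Engineering | 141063
Project Gamma | Sales | 155842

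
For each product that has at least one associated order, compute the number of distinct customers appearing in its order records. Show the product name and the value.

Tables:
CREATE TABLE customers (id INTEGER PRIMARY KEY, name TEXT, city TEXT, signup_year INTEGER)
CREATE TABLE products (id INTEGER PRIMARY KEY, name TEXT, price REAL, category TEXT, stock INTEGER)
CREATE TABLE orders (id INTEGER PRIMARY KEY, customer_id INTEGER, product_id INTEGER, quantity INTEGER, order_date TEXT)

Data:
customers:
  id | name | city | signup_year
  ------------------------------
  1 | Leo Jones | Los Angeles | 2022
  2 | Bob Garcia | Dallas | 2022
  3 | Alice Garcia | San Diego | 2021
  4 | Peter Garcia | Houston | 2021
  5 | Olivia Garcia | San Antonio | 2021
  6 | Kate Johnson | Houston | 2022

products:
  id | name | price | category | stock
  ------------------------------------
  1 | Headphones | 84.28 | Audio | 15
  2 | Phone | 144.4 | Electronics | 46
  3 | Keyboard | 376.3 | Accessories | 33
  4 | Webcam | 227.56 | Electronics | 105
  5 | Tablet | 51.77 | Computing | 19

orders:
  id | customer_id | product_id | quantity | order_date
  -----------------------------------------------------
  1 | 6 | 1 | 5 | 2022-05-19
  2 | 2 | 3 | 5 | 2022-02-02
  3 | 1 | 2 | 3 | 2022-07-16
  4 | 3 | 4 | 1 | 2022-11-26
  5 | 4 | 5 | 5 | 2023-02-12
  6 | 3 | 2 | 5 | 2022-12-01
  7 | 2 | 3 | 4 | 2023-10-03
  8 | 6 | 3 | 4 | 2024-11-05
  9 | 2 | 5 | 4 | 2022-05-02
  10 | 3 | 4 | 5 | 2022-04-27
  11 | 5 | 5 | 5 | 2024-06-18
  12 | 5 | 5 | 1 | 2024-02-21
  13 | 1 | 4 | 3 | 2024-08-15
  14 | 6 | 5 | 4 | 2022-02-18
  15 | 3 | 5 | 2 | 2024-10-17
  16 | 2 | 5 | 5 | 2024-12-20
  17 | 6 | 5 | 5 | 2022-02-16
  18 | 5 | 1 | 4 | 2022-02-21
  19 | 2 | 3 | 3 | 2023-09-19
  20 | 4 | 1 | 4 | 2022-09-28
SELECT p.name, COUNT(DISTINCT c.customer_id) AS distinct_customer_count FROM orders c JOIN products p ON c.product_id = p.id GROUP BY p.id, p.name

Execution result:
name | distinct_customer_count
Headphones | 3
Phone | 2
Keyboard | 2
Webcam | 2
Tablet | 5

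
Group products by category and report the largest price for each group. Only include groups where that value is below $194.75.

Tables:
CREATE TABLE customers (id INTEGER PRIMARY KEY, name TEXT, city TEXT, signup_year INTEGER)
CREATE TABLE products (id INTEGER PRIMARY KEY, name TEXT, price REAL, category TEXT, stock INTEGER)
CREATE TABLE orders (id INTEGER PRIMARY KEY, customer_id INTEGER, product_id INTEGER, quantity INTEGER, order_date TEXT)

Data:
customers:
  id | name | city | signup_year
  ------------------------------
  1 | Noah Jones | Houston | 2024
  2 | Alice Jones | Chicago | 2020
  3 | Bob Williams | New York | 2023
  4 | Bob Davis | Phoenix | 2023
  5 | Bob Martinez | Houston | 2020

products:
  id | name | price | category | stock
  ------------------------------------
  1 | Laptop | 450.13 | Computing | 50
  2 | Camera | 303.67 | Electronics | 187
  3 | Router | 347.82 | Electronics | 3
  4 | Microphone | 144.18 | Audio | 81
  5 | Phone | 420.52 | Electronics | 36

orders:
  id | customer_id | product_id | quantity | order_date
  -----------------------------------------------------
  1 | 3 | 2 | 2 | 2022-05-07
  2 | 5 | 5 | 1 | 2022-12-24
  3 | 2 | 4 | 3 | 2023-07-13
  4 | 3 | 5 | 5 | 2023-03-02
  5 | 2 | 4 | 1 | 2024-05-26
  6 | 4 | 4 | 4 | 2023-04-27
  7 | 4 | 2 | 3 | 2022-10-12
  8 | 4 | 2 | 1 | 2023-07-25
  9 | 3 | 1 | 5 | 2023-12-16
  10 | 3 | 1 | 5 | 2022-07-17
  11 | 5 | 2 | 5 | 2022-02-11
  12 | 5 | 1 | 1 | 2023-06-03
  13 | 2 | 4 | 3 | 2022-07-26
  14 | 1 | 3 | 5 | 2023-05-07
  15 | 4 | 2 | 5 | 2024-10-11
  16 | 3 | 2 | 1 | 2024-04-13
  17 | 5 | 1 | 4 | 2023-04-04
SELECT category, MAX(price) AS max_price FROM products GROUP BY category HAVING MAX(price) < 194.75

Execution result:
category | max_price
Audio | 144.18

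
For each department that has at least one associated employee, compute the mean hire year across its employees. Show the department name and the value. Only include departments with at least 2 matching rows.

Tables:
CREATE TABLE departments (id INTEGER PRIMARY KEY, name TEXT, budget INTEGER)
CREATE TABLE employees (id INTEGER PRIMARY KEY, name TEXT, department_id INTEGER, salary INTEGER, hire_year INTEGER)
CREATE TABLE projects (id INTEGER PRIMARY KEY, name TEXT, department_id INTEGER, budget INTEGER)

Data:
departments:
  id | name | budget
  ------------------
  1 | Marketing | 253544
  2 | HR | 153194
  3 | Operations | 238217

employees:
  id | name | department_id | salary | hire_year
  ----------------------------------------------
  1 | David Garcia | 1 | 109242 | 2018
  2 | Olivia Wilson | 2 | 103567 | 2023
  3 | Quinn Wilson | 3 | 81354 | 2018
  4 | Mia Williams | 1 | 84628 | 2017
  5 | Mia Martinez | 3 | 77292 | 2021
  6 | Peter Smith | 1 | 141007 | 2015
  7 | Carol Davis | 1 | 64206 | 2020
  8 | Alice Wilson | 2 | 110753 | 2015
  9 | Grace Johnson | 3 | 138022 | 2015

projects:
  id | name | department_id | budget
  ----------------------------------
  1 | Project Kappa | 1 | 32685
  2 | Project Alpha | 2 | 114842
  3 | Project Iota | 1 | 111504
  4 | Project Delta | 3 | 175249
SELECT p.name, AVG(c.hire_year) AS avg_hire_year FROM employees c JOIN departments p ON c.department_id = p.id GROUP BY p.id, p.name HAVING COUNT(*) >= 2

Execution result:
name | avg_hire_year
Marketing | 2017.50
HR | 2019.00
Operations | 2018.00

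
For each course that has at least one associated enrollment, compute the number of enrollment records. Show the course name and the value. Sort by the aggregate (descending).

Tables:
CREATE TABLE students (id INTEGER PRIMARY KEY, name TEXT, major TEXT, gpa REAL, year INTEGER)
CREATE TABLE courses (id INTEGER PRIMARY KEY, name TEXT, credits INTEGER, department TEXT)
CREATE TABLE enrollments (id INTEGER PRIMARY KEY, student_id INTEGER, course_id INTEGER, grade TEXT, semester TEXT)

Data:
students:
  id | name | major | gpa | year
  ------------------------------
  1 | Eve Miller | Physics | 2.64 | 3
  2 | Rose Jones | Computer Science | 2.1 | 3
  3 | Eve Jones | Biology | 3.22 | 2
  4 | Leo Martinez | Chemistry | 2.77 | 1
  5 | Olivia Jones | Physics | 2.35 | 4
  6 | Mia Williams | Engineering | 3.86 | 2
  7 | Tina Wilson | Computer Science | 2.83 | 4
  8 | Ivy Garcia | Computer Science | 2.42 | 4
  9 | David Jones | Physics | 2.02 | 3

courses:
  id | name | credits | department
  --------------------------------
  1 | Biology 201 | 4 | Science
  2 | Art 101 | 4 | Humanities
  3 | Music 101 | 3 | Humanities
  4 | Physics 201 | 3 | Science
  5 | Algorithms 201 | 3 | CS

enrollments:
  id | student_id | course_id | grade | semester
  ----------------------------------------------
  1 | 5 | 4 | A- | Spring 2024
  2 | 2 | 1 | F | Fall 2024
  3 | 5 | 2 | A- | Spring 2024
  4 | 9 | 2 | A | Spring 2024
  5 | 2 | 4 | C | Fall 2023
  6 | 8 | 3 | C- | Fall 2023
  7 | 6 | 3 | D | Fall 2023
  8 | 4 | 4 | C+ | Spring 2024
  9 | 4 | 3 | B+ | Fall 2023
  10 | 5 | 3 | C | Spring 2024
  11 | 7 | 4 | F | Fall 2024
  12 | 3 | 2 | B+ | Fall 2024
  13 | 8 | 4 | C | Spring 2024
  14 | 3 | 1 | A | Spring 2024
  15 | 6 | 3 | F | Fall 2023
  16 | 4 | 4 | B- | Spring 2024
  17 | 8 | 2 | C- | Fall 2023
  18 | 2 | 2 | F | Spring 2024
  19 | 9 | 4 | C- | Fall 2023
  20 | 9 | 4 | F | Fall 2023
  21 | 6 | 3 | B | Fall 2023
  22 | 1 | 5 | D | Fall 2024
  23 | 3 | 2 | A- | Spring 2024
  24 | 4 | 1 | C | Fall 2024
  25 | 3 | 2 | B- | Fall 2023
SELECT p.name, COUNT(*) AS n FROM enrollments c JOIN courses p ON c.course_id = p.id GROUP BY p.id, p.name ORDER BY n DESC

Execution result:
name | n
Physics 201 | 8
Art 101 | 7
Music 101 | 6
Biology 201 | 3
Algorithms 201 | 1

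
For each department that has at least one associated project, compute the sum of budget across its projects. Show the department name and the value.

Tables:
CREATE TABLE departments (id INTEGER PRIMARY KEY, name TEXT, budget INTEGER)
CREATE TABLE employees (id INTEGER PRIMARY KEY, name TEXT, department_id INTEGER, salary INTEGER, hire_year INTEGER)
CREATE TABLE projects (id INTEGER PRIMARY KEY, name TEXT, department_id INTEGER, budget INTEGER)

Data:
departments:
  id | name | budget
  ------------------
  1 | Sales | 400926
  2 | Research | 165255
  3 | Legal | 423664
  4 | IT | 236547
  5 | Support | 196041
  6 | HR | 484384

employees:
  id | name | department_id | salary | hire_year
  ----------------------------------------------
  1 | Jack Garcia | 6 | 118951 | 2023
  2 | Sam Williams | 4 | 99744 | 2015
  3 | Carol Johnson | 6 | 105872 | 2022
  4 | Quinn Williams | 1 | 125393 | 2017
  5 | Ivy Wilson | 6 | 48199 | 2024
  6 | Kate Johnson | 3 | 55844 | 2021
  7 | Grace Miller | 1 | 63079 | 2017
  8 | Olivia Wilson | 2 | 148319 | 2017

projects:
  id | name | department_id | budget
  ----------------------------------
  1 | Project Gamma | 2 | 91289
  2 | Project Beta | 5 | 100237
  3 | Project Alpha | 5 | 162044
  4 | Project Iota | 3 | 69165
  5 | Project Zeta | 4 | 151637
SELECT p.name, SUM(c.budget) AS sum_budget FROM projects c JOIN departments p ON c.department_id = p.id GROUP BY p.id, p.name

Execution result:
name | sum_budget
Research | 91289
Legal | 69165
IT | 151637
Support | 262281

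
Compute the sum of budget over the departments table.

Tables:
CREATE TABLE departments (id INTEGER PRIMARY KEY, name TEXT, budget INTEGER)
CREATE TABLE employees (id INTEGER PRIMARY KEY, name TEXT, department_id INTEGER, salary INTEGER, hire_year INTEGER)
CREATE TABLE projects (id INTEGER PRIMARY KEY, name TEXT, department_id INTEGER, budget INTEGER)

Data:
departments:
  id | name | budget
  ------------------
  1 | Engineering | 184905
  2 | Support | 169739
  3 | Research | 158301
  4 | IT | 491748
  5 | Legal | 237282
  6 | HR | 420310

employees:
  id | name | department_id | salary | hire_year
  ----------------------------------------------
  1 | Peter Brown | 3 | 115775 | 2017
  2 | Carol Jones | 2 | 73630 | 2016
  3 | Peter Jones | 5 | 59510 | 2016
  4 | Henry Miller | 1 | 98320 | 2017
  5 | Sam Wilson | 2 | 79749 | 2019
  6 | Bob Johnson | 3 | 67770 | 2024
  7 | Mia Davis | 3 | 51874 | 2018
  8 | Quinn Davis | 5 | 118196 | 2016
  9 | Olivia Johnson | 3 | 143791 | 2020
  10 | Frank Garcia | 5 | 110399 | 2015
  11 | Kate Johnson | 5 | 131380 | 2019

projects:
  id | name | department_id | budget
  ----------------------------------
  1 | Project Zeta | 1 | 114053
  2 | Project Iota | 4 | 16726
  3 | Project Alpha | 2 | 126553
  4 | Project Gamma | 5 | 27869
SELECT SUM(budget) FROM departments

Execution result:
1662285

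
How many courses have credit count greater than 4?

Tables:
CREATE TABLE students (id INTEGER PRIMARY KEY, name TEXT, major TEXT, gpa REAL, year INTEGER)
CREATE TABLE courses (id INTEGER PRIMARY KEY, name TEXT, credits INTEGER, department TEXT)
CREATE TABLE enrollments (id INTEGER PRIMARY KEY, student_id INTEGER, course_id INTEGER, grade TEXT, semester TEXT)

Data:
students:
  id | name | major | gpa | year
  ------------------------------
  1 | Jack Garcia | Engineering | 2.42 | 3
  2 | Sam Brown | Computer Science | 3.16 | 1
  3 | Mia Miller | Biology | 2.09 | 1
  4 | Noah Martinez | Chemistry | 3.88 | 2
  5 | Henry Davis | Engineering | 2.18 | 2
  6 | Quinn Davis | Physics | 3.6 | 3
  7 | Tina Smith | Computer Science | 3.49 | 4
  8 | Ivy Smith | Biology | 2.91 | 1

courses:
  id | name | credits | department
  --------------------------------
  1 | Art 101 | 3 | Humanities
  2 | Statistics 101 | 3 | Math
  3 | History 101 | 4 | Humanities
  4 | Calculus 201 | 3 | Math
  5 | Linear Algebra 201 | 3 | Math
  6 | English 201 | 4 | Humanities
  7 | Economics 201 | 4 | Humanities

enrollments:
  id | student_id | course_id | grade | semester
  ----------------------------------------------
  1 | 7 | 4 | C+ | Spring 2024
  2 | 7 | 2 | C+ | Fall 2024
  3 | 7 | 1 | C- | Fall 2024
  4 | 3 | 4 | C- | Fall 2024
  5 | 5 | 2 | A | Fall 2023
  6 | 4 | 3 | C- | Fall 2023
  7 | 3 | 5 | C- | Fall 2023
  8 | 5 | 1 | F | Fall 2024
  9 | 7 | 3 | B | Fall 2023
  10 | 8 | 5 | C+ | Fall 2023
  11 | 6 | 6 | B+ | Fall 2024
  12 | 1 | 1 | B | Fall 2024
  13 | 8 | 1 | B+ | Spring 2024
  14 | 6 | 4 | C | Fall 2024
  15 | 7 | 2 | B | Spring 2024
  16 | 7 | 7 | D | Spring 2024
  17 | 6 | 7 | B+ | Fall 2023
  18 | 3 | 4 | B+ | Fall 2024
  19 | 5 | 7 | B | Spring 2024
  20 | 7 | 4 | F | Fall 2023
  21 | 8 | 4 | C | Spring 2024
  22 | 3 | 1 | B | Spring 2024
SELECT COUNT(*) FROM courses WHERE credits > 4

Execution result:
0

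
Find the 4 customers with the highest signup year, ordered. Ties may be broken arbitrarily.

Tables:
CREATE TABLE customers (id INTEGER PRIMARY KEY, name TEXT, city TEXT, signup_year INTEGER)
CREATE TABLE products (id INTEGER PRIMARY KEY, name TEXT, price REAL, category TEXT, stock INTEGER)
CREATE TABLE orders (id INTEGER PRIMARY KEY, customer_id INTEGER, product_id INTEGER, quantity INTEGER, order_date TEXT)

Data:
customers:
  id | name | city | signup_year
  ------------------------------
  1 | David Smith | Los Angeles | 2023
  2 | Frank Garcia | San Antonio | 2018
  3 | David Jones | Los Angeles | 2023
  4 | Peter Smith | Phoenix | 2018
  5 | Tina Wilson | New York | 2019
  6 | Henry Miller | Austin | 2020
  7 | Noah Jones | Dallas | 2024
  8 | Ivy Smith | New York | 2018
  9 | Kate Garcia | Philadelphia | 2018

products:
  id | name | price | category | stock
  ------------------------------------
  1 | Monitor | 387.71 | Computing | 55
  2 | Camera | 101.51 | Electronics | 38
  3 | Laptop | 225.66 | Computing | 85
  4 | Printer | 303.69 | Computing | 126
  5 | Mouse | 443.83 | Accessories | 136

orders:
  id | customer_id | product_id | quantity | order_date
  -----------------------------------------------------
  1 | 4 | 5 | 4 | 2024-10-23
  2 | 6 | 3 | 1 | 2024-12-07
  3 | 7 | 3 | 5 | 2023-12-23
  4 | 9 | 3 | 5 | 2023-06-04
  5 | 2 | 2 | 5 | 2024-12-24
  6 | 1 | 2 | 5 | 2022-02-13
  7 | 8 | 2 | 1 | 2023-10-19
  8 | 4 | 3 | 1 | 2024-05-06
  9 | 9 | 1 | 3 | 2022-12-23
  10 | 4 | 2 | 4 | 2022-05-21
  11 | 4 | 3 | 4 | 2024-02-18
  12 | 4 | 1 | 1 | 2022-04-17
SELECT name, signup_year FROM customers ORDER BY signup_year DESC LIMIT 4

Execution result:
name | signup_year
Noah Jones | 2024
David Smith | 2023
David Jones | 2023
Henry Miller | 2020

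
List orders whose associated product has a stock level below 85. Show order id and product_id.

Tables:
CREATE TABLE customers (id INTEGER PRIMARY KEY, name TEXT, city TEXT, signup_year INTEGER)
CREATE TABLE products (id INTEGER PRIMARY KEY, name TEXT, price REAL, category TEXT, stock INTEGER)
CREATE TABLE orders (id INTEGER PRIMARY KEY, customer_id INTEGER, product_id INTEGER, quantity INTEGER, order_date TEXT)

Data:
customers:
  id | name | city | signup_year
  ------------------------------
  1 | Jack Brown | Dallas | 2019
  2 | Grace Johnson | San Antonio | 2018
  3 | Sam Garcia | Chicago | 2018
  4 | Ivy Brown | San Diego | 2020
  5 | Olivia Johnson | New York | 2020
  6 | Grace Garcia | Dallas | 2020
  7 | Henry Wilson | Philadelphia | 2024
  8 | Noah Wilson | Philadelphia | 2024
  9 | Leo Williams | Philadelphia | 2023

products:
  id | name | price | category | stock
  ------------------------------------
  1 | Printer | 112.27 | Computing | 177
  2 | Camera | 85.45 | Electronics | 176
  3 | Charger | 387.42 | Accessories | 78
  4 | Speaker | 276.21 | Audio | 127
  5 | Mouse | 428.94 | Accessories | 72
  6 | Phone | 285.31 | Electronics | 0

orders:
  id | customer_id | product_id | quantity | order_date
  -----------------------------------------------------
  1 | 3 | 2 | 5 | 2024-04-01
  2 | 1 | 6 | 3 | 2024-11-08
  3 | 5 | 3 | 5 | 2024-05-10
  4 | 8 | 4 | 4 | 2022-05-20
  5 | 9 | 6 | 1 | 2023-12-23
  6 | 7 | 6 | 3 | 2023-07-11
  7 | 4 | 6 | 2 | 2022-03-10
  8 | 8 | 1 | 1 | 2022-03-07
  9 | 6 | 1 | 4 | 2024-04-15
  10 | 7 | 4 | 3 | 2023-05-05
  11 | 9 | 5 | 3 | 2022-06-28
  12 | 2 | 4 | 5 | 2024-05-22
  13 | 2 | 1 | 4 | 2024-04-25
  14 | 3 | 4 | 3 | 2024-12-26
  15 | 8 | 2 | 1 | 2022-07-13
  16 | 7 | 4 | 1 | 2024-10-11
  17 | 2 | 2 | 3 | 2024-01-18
SELECT id, product_id FROM orders WHERE product_id IN (SELECT id FROM products WHERE stock < 85)

Execution result:
id | product_id
2 | 6
3 | 3
5 | 6
6 | 6
7 | 6
11 | 5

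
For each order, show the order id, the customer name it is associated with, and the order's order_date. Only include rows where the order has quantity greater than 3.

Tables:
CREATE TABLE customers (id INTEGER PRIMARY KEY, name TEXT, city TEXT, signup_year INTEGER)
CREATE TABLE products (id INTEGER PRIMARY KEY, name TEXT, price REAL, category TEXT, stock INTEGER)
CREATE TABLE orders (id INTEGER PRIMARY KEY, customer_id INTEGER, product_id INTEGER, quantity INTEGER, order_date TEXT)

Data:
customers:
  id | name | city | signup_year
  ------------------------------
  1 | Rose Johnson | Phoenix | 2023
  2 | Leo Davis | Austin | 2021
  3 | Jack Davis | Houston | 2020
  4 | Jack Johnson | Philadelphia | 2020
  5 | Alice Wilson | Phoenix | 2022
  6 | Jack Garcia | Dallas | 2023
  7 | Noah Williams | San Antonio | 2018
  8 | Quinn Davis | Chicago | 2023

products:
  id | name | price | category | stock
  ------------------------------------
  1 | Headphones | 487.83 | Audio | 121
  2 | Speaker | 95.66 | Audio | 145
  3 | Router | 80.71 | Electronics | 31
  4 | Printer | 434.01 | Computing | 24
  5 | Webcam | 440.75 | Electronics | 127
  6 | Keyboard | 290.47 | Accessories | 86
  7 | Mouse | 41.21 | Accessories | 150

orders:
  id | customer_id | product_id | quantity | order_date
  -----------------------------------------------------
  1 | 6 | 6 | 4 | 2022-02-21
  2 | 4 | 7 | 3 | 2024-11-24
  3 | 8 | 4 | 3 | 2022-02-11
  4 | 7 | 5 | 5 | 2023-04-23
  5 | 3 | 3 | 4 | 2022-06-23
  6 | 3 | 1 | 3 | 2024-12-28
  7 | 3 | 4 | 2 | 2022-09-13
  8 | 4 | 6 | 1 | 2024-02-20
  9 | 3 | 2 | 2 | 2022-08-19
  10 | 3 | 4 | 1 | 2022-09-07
SELECT c.id, p.name AS customer, c.order_date FROM orders c JOIN customers p ON c.customer_id = p.id WHERE c.quantity > 3

Execution result:
id | customer | order_date
1 | Jack Garcia | 2022-02-21
4 | Noah Williams | 2023-04-23
5 | Jack Davis | 2022-06-23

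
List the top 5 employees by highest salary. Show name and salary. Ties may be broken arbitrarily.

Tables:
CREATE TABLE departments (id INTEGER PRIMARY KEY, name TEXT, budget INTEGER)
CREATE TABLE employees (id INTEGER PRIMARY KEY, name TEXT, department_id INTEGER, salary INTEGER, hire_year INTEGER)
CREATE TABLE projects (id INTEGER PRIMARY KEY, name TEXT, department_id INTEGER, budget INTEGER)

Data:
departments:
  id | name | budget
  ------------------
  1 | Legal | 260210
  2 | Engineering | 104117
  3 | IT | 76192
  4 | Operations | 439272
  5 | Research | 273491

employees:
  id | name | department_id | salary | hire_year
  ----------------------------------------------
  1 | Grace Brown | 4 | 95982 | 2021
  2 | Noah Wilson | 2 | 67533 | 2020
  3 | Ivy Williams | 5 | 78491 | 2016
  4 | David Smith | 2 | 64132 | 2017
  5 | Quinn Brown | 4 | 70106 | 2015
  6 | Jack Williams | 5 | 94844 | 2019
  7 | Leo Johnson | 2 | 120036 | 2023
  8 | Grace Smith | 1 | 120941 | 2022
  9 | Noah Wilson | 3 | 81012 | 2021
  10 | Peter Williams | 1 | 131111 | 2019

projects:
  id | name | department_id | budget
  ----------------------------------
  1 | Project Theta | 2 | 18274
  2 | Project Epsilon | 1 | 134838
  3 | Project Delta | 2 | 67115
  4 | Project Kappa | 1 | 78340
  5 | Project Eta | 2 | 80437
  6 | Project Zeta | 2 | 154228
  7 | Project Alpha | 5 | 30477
SELECT name, salary FROM employees ORDER BY salary DESC LIMIT 5

Execution result:
name | salary
Peter Williams | 131111
Grace Smith | 120941
Leo Johnson | 120036
Grace Brown | 95982
Jack Williams | 94844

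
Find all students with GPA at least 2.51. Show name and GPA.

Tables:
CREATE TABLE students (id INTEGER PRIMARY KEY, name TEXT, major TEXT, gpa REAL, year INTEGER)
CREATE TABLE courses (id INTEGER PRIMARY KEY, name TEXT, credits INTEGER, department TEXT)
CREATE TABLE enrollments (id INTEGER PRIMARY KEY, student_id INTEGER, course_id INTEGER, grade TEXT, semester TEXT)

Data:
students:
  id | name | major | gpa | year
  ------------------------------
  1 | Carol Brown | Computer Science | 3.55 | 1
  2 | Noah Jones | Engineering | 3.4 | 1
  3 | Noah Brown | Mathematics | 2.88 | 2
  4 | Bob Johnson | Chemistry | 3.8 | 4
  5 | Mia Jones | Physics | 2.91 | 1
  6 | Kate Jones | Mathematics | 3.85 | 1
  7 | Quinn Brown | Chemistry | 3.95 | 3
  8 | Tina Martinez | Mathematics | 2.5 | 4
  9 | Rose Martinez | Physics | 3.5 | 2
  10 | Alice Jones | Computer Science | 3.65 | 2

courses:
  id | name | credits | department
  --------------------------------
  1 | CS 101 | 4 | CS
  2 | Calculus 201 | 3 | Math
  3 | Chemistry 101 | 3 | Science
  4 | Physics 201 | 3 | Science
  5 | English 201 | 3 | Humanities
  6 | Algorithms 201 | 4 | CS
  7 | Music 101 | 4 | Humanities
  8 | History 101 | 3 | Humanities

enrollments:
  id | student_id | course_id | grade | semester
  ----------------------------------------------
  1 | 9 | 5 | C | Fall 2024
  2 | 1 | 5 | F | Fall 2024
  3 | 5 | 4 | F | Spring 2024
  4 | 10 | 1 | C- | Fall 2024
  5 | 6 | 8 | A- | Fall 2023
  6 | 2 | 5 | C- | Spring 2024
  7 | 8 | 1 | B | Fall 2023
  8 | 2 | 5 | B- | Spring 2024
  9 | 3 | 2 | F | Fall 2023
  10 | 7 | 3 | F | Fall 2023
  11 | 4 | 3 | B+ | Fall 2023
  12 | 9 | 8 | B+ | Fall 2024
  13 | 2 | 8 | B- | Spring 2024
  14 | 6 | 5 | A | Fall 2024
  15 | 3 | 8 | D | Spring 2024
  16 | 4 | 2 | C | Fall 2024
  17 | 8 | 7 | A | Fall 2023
SELECT name, gpa FROM students WHERE gpa >= 2.51

Execution result:
name | gpa
Carol Brown | 3.55
Noah Jones | 3.40
Noah Brown | 2.88
Bob Johnson | 3.80
Mia Jones | 2.91
Kate Jones | 3.85
Quinn Brown | 3.95
Rose Martinez | 3.50
Alice Jones | 3.65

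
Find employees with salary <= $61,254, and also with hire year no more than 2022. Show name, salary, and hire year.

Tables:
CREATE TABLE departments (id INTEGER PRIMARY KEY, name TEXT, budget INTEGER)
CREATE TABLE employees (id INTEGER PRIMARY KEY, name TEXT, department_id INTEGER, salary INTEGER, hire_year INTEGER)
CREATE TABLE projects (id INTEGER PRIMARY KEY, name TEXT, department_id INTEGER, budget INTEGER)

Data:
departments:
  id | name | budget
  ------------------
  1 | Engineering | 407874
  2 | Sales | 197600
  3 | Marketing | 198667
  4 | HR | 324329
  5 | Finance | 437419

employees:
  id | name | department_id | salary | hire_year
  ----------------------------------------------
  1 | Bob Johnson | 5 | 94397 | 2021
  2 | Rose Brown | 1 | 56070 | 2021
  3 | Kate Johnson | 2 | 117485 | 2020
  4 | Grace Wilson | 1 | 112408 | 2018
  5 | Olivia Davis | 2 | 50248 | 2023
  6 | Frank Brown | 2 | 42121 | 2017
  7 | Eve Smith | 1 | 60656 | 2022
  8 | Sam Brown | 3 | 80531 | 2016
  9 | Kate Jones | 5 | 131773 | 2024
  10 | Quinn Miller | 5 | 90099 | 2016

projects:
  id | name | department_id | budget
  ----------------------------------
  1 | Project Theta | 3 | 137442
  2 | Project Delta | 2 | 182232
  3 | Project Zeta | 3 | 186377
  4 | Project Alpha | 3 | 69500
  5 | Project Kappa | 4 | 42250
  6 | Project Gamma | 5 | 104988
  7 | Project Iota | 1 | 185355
SELECT name, salary, hire_year FROM employees WHERE salary <= 61254 AND hire_year <= 2022

Execution result:
name | salary | hire_year
Rose Brown | 56070 | 2021
Frank Brown | 42121 | 2017
Eve Smith | 60656 | 2022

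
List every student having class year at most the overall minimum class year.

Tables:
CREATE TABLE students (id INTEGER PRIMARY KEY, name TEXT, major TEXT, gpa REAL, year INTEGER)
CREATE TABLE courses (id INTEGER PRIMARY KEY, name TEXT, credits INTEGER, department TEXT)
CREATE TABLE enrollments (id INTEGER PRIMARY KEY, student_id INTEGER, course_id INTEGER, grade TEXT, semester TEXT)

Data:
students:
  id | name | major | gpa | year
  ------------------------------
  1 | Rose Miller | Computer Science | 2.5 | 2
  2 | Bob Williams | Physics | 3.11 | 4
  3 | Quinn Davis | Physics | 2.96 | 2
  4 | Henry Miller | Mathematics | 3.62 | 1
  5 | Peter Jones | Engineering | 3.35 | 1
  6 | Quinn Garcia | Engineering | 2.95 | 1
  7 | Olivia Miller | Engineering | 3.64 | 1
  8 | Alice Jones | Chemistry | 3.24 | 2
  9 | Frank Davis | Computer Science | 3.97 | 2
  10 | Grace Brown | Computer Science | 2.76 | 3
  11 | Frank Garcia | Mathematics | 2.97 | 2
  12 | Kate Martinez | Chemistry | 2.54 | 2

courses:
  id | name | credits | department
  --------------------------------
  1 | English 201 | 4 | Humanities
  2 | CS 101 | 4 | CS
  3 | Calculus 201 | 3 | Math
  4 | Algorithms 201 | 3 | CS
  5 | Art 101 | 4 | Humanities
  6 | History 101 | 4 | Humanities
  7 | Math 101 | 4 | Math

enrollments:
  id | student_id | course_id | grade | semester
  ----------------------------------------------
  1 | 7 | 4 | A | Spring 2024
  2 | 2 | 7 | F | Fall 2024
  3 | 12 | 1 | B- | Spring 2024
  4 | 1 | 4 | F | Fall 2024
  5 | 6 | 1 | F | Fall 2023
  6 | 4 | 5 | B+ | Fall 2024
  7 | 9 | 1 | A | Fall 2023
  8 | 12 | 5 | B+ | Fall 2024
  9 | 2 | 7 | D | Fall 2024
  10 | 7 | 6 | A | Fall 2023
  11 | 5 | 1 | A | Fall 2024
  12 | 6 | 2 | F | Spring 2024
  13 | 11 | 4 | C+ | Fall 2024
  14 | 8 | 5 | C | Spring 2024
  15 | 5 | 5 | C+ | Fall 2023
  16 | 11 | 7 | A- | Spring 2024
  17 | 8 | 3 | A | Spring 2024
SELECT name, year FROM students WHERE year <= (SELECT MIN(year) FROM students)

Execution result:
name | year
Henry Miller | 1
Peter Jones | 1
Quinn Garcia | 1
Olivia Miller | 1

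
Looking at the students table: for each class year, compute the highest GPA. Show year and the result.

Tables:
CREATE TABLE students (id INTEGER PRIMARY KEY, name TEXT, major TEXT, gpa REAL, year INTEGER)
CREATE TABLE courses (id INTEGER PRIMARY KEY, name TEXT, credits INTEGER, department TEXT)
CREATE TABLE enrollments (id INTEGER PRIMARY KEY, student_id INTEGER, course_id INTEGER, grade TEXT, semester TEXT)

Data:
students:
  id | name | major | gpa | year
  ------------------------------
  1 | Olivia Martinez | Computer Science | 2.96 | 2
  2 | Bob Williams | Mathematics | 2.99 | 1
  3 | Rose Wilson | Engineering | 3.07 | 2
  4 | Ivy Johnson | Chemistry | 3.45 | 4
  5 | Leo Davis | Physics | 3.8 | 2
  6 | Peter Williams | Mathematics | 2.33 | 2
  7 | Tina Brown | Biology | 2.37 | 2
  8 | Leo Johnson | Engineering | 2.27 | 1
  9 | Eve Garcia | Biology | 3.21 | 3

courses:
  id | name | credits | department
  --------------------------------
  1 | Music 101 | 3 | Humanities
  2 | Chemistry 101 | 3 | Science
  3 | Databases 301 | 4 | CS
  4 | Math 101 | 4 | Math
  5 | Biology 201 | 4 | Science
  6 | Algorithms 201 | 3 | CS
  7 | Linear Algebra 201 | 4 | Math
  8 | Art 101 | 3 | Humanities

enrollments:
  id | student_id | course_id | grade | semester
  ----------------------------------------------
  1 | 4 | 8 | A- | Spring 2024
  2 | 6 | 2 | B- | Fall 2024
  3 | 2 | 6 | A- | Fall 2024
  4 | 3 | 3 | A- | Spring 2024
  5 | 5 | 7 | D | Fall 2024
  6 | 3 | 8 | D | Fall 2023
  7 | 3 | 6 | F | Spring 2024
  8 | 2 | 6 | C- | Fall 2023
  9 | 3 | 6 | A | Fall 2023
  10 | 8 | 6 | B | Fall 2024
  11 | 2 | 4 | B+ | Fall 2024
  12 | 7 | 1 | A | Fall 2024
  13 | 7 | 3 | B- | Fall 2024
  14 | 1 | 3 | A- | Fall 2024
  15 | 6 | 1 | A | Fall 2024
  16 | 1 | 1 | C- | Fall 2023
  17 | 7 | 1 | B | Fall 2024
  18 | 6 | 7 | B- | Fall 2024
SELECT year, MAX(gpa) AS max_gpa FROM students GROUP BY year

Execution result:
year | max_gpa
1 | 2.99
2 | 3.80
3 | 3.21
4 | 3.45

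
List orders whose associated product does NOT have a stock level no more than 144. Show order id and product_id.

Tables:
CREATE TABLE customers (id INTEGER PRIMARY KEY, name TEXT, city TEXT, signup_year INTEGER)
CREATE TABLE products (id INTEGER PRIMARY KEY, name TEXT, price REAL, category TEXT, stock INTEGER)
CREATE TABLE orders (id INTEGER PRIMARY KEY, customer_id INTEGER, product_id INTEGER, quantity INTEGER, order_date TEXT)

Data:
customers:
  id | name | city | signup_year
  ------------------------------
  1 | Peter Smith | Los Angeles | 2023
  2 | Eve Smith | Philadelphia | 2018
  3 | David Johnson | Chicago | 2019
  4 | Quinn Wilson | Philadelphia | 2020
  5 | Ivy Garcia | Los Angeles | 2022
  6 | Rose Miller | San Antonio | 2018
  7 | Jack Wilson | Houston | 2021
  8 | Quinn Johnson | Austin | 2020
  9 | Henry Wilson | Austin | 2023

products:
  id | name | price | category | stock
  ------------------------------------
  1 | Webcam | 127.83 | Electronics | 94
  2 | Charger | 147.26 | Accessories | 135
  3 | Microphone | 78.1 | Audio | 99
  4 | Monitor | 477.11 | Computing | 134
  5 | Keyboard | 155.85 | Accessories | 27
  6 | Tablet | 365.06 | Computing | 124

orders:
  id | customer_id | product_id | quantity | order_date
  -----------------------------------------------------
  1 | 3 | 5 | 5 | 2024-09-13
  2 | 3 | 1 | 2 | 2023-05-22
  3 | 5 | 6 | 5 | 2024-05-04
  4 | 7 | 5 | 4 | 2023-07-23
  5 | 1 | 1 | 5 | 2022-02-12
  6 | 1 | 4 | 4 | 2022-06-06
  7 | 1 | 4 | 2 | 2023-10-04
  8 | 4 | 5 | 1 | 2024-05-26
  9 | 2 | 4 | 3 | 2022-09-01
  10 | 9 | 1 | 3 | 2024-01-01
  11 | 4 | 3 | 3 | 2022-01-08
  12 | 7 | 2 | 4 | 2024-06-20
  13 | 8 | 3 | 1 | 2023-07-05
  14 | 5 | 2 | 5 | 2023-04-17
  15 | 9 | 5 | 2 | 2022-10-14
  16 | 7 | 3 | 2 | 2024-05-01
SELECT id, product_id FROM orders WHERE product_id NOT IN (SELECT id FROM products WHERE stock <= 144)

Execution result:
(no rows)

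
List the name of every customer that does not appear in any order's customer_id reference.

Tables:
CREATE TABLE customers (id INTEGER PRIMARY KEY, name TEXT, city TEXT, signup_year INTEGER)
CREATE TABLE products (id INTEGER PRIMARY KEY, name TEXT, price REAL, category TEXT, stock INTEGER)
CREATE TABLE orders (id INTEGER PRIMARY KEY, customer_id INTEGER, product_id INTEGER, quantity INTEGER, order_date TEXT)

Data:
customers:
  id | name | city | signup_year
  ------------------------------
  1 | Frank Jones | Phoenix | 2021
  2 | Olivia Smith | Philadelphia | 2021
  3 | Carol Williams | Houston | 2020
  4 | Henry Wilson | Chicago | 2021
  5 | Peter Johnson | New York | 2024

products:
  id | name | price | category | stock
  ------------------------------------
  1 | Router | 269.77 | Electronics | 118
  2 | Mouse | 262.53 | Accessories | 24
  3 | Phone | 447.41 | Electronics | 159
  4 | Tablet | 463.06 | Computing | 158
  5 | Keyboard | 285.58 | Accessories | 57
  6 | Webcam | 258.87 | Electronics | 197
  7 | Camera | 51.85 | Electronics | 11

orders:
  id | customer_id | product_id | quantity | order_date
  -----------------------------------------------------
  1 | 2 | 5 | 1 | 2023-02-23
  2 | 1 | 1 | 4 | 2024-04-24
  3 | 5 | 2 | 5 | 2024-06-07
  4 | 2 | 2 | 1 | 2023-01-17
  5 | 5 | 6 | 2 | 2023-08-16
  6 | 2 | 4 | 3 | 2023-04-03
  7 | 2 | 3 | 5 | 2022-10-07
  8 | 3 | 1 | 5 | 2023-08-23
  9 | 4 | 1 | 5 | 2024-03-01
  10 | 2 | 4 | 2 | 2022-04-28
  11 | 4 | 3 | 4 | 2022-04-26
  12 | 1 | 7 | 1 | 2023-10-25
SELECT p.name FROM customers p LEFT JOIN orders c ON c.customer_id = p.id WHERE c.id IS NULL

Execution result:
(no rows)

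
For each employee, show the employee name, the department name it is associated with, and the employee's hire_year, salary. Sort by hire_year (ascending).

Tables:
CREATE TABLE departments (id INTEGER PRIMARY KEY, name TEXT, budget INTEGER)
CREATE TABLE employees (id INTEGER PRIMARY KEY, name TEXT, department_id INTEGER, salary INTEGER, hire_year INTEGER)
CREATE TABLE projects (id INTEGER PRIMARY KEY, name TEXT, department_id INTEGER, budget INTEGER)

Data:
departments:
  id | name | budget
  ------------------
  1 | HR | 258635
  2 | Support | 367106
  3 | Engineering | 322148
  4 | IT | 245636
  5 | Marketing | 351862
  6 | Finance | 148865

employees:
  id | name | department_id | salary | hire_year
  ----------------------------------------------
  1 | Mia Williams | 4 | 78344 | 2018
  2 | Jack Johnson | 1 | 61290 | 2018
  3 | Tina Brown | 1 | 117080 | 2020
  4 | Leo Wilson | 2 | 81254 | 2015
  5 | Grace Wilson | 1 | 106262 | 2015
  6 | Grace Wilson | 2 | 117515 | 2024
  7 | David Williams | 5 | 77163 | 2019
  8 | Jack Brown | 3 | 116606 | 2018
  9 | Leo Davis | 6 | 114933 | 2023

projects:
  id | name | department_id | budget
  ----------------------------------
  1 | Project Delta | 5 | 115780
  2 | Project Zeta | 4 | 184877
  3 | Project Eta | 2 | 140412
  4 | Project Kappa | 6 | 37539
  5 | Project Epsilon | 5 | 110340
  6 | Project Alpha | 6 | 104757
SELECT c.name, p.name AS department, c.hire_year, c.salary FROM employees c JOIN departments p ON c.department_id = p.id ORDER BY c.hire_year ASC

Execution result:
name | department | hire_year | salary
Leo Wilson | Support | 2015 | 81254
Grace Wilson | HR | 2015 | 106262
Mia Williams | IT | 2018 | 78344
Jack Johnson | HR | 2018 | 61290
Jack Brown | Engineering | 2018 | 116606
David Williams | Marketing | 2019 | 77163
Tina Brown | HR | 2020 | 117080
Leo Davis | Finance | 2023 | 114933
Grace Wilson | Support | 2024 | 117515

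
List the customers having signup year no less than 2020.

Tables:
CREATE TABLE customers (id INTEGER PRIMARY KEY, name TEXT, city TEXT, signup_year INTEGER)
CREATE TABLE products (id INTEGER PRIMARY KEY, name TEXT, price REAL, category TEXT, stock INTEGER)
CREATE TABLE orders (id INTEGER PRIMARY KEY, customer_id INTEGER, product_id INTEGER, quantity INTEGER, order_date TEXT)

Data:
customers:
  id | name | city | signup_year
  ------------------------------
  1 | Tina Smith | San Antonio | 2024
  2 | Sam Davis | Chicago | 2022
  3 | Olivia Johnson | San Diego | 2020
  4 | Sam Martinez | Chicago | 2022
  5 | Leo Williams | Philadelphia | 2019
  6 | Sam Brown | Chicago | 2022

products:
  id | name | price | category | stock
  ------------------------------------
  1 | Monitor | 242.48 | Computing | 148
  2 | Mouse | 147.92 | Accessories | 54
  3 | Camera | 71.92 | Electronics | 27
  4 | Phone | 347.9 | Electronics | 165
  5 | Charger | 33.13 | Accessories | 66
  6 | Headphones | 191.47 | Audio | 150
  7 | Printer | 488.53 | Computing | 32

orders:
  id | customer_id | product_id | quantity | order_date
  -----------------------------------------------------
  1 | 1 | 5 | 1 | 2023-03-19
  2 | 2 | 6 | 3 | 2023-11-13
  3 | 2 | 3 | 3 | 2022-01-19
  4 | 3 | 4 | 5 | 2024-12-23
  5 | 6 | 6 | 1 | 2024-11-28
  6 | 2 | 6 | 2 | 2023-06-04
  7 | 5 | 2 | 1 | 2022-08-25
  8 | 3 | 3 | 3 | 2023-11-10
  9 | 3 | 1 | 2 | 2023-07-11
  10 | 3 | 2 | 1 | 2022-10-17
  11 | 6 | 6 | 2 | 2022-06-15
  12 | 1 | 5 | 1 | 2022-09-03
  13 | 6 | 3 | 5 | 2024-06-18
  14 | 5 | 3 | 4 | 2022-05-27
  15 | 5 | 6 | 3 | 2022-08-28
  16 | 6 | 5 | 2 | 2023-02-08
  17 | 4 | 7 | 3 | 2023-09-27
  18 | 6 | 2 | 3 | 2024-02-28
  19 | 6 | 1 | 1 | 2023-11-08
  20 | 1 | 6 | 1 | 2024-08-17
SELECT name, signup_year FROM customers WHERE signup_year >= 2020

Execution result:
name | signup_year
Tina Smith | 2024
Sam Davis | 2022
Olivia Johnson | 2020
Sam Martinez | 2022
Sam Brown | 2022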